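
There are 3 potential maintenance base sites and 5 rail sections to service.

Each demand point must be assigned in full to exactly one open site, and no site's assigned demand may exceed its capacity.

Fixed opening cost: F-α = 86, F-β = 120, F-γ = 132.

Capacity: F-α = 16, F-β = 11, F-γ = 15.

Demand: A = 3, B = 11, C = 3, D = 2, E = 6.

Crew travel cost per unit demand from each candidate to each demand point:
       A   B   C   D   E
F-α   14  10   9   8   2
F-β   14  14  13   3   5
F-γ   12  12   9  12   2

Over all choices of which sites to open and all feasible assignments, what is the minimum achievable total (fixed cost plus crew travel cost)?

Open {F-α, F-γ}; cheapest assignment that respects the capacities:
  F-α (cap 16, load 16): B, C, D — cost 11×10 + 3×9 + 2×8 = 153
  F-γ (cap 15, load 9): A, E — cost 3×12 + 6×2 = 48
  Shipping 201, fixed 218 → total 419.
  Any other capacity-feasible assignment to {F-α, F-γ} ships for at least 201.
Compare {F-α, F-β}: its best feasible assignment gives total 421.
Compare {F-β, F-γ}: its best feasible assignment gives total 489.
Every other set of open sites that can feasibly serve all demand totals ≥ 421 even under its best assignment. Minimum: 419.

419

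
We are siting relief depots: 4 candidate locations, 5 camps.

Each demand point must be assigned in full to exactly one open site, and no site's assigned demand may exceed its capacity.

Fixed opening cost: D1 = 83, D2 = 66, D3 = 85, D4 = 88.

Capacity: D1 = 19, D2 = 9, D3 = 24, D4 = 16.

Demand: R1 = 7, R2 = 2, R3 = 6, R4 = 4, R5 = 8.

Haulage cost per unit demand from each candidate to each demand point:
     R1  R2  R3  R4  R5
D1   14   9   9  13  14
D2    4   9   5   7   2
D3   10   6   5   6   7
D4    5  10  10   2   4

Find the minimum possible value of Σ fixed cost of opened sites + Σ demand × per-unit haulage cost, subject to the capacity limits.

Open {D2, D3}; cheapest assignment that respects the capacities:
  D2 (cap 9, load 7): R1 — cost 7×4 = 28
  D3 (cap 24, load 20): R2, R3, R4, R5 — cost 2×6 + 6×5 + 4×6 + 8×7 = 122
  Shipping 150, fixed 151 → total 301.
  Any other capacity-feasible assignment to {D2, D3} ships for at least 150.
Compare {D3, D4}: its best feasible assignment gives total 306.
Compare {D2, D3, D4}: its best feasible assignment gives total 340.
Every other set of open sites that can feasibly serve all demand totals ≥ 306 even under its best assignment. Minimum: 301.

301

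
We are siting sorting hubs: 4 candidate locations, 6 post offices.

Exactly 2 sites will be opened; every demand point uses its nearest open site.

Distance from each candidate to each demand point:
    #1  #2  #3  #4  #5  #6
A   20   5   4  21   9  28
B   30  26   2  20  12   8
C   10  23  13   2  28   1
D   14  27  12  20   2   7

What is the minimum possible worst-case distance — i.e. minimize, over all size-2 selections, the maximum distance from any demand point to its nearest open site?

Open {A, C}.
  Farthest demand point is #1 at distance 10 (to C); all others are ≤ 10.
With {A, B} the worst case is 20.
With {A, D} the worst case is 20.
No size-2 selection achieves below 10.

10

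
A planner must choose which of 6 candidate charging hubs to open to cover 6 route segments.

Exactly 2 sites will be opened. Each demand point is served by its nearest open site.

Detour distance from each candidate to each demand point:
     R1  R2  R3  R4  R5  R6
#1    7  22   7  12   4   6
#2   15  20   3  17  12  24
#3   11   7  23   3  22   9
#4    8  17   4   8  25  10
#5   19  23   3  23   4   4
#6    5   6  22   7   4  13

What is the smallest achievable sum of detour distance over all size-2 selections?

Open {#5, #6}.
  R1→#6 5, R2→#6 6, R3→#5 3, R4→#6 7, R5→#5 4, R6→#5 4  ⇒ total 29.
Compare {#3, #5}: total 32.
Compare {#1, #3}: total 34.
No size-2 selection does better; minimum is 29.

29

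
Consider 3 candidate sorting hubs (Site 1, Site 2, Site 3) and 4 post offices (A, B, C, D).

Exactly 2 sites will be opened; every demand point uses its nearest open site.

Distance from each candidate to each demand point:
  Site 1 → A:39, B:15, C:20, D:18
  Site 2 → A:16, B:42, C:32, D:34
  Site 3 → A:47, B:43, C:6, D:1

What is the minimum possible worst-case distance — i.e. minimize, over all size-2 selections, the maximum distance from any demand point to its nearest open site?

Open {Site 1, Site 2}.
  Farthest demand point is C at distance 20 (to Site 1); all others are ≤ 20.
With {Site 1, Site 3} the worst case is 39.
With {Site 2, Site 3} the worst case is 42.
No size-2 selection achieves below 20.

20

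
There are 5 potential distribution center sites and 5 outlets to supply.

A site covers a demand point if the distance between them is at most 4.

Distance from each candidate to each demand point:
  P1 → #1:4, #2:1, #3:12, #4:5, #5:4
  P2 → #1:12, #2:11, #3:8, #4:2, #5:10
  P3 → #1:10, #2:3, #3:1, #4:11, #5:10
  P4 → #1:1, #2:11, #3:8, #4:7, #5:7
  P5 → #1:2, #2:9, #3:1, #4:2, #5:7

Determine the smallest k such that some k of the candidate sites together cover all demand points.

2

Coverage sets (demand points within 4 of each site):
  P1: {#1, #2, #5}
  P2: {#4}
  P3: {#2, #3}
  P4: {#1}
  P5: {#1, #3, #4}
No single site covers all 5 demand points.
But {P1, P5} covers everything, so the minimum is 2.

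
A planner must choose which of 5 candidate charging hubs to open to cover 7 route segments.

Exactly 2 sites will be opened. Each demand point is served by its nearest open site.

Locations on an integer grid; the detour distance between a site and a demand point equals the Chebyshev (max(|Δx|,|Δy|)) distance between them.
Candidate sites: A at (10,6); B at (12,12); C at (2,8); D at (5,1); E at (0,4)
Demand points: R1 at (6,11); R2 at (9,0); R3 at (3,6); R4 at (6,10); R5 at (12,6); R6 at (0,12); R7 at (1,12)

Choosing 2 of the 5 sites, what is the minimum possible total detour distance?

Open {A, C}.
  R1→C 4, R2→A 6, R3→C 2, R4→A 4, R5→A 2, R6→C 4, R7→C 4  ⇒ total 26.
Compare {C, D}: total 29.
Compare {B, C}: total 32.
No size-2 selection does better; minimum is 26.

26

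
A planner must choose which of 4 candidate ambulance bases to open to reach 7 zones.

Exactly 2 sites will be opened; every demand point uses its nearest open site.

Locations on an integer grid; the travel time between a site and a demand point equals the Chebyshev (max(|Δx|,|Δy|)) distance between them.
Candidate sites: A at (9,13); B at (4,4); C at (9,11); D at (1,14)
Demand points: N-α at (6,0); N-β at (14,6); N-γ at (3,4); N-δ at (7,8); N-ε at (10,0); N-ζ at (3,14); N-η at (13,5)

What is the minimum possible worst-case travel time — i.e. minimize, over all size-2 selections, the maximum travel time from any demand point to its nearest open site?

6

Open {B, C}.
  Farthest demand point is N-ε at travel time 6 (to B); all others are ≤ 6.
With {A, B} the worst case is 8.
With {B, D} the worst case is 10.
No size-2 selection achieves below 6.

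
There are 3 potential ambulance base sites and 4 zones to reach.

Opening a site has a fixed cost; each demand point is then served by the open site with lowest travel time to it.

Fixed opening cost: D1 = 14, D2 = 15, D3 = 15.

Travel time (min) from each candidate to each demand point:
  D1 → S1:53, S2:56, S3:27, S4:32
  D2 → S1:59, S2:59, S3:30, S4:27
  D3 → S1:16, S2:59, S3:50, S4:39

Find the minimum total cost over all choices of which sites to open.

160

Open {D1, D3}: assign each demand point to its cheapest open site.
  S1→D3 16, S2→D1 56, S3→D1 27, S4→D1 32
  travel time 131, fixed 29 → total 160.
Compare {D2, D3}: travel time 132 + fixed 30 = 162.
Compare {D1, D2, D3}: travel time 126 + fixed 44 = 170.
Compare {D3}: travel time 164 + fixed 15 = 179.
All other subsets cost ≥ 162. Minimum total cost: 160.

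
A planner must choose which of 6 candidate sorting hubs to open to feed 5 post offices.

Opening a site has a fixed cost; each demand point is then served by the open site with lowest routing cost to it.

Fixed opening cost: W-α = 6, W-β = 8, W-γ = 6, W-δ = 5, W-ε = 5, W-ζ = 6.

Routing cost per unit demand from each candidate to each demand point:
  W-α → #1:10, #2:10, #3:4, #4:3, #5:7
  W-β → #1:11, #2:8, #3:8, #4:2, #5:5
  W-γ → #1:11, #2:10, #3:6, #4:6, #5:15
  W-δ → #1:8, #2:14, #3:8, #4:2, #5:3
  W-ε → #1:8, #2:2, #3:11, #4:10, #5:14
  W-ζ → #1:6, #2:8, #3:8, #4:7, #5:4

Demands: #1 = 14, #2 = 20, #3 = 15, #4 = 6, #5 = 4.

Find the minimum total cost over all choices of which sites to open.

Open {W-α, W-δ, W-ε, W-ζ}: assign each demand point to its cheapest open site.
  #1→W-ζ 14×6=84, #2→W-ε 20×2=40, #3→W-α 15×4=60, #4→W-δ 6×2=12, #5→W-δ 4×3=12
  routing cost 208, fixed 22 → total 230.
Compare {W-α, W-ε, W-ζ}: routing cost 218 + fixed 17 = 235.
Compare {W-α, W-γ, W-δ, W-ε, W-ζ}: routing cost 208 + fixed 28 = 236.
Compare {W-α, W-β, W-ε, W-ζ}: routing cost 212 + fixed 25 = 237.
All other subsets cost ≥ 235. Minimum total cost: 230.

230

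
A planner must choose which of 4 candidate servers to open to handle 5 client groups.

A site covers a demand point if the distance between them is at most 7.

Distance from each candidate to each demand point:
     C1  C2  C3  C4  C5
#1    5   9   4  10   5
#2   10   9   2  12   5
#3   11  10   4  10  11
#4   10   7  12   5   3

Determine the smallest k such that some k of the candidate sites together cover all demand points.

Coverage sets (demand points within 7 of each site):
  #1: {C1, C3, C5}
  #2: {C3, C5}
  #3: {C3}
  #4: {C2, C4, C5}
No single site covers all 5 demand points.
But {#1, #4} covers everything, so the minimum is 2.

2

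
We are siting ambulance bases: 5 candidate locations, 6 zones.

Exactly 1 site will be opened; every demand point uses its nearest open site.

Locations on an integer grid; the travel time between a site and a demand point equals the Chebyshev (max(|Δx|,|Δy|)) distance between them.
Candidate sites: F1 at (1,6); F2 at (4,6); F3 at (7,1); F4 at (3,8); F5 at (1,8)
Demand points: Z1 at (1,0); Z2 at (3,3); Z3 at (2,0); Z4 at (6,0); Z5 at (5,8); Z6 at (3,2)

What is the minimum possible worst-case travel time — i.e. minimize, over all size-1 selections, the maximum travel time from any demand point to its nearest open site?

6

Open {F1}.
  Farthest demand point is Z1 at travel time 6 (to F1); all others are ≤ 6.
With {F2} the worst case is 6.
With {F3} the worst case is 7.
No size-1 selection achieves below 6.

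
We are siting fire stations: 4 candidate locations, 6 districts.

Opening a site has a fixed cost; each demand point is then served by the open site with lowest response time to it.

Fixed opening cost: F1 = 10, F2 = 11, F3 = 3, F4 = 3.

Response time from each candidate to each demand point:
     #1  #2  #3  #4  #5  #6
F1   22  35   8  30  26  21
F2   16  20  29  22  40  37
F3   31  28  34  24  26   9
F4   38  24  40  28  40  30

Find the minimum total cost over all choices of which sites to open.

125

Open {F1, F2, F3}: assign each demand point to its cheapest open site.
  #1→F2 16, #2→F2 20, #3→F1 8, #4→F2 22, #5→F1 26, #6→F3 9
  response time 101, fixed 24 → total 125.
Compare {F1, F2, F3, F4}: response time 101 + fixed 27 = 128.
Compare {F1, F3, F4}: response time 113 + fixed 16 = 129.
Compare {F1, F3}: response time 117 + fixed 13 = 130.
All other subsets cost ≥ 128. Minimum total cost: 125.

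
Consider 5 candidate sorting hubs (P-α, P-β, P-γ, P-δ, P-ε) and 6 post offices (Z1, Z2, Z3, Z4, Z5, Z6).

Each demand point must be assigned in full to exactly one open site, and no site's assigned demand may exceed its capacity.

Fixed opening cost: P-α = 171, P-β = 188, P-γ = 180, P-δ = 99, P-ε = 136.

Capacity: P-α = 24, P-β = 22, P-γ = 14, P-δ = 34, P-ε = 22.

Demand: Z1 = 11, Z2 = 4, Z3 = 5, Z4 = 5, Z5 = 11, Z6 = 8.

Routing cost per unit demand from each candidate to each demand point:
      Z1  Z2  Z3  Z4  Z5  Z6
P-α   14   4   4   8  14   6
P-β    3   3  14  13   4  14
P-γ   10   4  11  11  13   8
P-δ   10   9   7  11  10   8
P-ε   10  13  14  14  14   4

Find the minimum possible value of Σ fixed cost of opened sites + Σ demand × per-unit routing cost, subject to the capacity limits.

554

Open {P-β, P-δ}; cheapest assignment that respects the capacities:
  P-β (cap 22, load 22): Z1, Z5 — cost 11×3 + 11×4 = 77
  P-δ (cap 34, load 22): Z2, Z3, Z4, Z6 — cost 4×9 + 5×7 + 5×11 + 8×8 = 190
  Shipping 267, fixed 287 → total 554.
  Any other capacity-feasible assignment to {P-β, P-δ} ships for at least 267.
Compare {P-α, P-β}: its best feasible assignment gives total 560.
Compare {P-δ, P-ε}: its best feasible assignment gives total 613.
Every other set of open sites that can feasibly serve all demand totals ≥ 560 even under its best assignment. Minimum: 554.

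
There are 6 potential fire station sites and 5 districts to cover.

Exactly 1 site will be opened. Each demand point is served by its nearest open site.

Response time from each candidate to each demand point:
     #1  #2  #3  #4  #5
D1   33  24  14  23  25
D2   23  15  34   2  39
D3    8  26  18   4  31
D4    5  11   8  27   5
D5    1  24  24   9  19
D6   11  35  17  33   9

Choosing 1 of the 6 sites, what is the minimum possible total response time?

Open {D4}.
  #1→D4 5, #2→D4 11, #3→D4 8, #4→D4 27, #5→D4 5  ⇒ total 56.
Compare {D5}: total 77.
Compare {D3}: total 87.
No size-1 selection does better; minimum is 56.

56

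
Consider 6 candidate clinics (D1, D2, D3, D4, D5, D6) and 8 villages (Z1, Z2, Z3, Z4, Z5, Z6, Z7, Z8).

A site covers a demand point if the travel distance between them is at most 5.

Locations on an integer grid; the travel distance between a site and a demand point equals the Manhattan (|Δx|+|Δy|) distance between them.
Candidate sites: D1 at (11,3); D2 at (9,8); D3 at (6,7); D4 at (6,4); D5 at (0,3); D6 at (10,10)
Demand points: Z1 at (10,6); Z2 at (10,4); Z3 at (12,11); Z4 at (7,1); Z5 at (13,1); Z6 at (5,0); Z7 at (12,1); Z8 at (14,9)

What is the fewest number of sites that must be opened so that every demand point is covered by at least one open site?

Coverage sets (demand points within 5 of each site):
  D1: {Z1, Z2, Z5, Z7}
  D2: {Z1, Z2}
  D3: {Z1}
  D4: {Z2, Z4, Z6}
  D5: {}
  D6: {Z1, Z3, Z8}
No 2 sites suffice: every size-2 union leaves at least one demand point uncovered.
But {D1, D4, D6} covers everything, so the minimum is 3.

3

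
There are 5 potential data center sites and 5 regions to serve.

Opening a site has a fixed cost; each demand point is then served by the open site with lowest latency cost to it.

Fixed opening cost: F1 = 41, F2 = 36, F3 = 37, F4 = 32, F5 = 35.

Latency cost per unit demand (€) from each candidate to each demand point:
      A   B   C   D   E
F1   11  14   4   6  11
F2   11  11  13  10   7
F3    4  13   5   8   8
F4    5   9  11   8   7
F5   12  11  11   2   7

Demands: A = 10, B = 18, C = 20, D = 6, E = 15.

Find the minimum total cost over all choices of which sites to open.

Open {F1, F4}: assign each demand point to its cheapest open site.
  A→F4 10×5=50, B→F4 18×9=162, C→F1 20×4=80, D→F1 6×6=36, E→F4 15×7=105
  latency cost 433, fixed 73 → total 506.
Compare {F1, F4, F5}: latency cost 409 + fixed 108 = 517.
Compare {F3, F4, F5}: latency cost 419 + fixed 104 = 523.
Compare {F3, F4}: latency cost 455 + fixed 69 = 524.
All other subsets cost ≥ 517. Minimum total cost: 506.

506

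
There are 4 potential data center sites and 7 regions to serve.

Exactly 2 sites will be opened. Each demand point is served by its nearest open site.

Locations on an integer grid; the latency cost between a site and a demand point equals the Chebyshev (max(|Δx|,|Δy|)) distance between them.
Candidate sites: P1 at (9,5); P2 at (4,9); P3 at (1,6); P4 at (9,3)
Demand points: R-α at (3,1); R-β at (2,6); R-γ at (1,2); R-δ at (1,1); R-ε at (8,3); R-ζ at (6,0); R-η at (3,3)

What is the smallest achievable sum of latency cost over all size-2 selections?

22

Open {P3, P4}.
  R-α→P3 5, R-β→P3 1, R-γ→P3 4, R-δ→P3 5, R-ε→P4 1, R-ζ→P4 3, R-η→P3 3  ⇒ total 22.
Compare {P1, P3}: total 25.
Compare {P2, P3}: total 30.
No size-2 selection does better; minimum is 22.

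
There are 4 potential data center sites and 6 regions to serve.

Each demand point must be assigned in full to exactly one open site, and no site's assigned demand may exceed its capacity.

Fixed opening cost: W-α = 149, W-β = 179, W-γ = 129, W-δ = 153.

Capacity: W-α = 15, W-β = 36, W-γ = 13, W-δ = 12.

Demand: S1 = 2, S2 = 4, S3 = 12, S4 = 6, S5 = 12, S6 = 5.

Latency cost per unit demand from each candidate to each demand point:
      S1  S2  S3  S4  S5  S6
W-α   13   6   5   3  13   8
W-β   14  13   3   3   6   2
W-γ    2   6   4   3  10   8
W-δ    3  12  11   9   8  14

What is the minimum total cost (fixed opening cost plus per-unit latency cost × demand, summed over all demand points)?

472

Open {W-β, W-γ}; cheapest assignment that respects the capacities:
  W-β (cap 36, load 35): S3, S4, S5, S6 — cost 12×3 + 6×3 + 12×6 + 5×2 = 136
  W-γ (cap 13, load 6): S1, S2 — cost 2×2 + 4×6 = 28
  Shipping 164, fixed 308 → total 472.
  Any other capacity-feasible assignment to {W-β, W-γ} ships for at least 164.
Compare {W-α, W-β}: its best feasible assignment gives total 514.
Compare {W-β, W-δ}: its best feasible assignment gives total 522.
Every other set of open sites that can feasibly serve all demand totals ≥ 514 even under its best assignment. Minimum: 472.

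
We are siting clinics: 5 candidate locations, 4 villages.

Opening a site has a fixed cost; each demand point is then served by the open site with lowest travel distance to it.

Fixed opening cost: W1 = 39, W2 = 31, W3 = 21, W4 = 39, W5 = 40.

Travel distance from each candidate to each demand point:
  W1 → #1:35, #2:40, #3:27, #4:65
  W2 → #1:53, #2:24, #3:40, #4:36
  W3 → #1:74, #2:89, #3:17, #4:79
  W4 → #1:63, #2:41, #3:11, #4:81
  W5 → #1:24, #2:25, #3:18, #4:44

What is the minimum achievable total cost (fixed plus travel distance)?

151

Open {W5}: assign each demand point to its cheapest open site.
  #1→W5 24, #2→W5 25, #3→W5 18, #4→W5 44
  travel distance 111, fixed 40 → total 151.
Compare {W3, W5}: travel distance 110 + fixed 61 = 171.
Compare {W2, W5}: travel distance 102 + fixed 71 = 173.
Compare {W2, W3}: travel distance 130 + fixed 52 = 182.
All other subsets cost ≥ 171. Minimum total cost: 151.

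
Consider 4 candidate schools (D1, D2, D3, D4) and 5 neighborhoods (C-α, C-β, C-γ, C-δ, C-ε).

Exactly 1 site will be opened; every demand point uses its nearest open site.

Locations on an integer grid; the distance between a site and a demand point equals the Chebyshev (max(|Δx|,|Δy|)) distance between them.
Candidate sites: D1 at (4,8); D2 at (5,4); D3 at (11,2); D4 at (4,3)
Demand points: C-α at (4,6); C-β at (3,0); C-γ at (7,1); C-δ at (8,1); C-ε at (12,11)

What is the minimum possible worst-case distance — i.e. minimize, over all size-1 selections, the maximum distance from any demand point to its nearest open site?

7

Open {D2}.
  Farthest demand point is C-ε at distance 7 (to D2); all others are ≤ 7.
With {D1} the worst case is 8.
With {D4} the worst case is 8.
No size-1 selection achieves below 7.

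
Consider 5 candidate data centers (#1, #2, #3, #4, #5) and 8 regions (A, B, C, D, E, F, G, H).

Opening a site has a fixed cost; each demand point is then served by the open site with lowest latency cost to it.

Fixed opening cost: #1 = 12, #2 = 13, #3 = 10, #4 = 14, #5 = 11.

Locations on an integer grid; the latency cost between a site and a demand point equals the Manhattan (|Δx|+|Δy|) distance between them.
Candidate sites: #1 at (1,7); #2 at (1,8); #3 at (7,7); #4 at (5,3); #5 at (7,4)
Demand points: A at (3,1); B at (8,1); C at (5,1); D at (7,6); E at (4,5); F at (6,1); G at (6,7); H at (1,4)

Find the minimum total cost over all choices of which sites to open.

46

Open {#4}: assign each demand point to its cheapest open site.
  A→#4 4, B→#4 5, C→#4 2, D→#4 5, E→#4 3, F→#4 3, G→#4 5, H→#4 5
  latency cost 32, fixed 14 → total 46.
Compare {#5}: latency cost 36 + fixed 11 = 47.
Compare {#3, #4}: latency cost 24 + fixed 24 = 48.
Compare {#4, #5}: latency cost 27 + fixed 25 = 52.
All other subsets cost ≥ 47. Minimum total cost: 46.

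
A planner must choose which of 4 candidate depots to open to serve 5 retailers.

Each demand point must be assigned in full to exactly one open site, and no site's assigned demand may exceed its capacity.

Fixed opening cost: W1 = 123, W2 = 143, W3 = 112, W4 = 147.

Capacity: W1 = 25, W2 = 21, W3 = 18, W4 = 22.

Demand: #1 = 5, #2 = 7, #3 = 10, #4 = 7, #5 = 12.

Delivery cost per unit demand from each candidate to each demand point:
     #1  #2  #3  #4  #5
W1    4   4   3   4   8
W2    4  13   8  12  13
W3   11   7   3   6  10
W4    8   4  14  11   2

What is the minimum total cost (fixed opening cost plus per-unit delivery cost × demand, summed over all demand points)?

400

Open {W1, W4}; cheapest assignment that respects the capacities:
  W1 (cap 25, load 22): #1, #3, #4 — cost 5×4 + 10×3 + 7×4 = 78
  W4 (cap 22, load 19): #2, #5 — cost 7×4 + 12×2 = 52
  Shipping 130, fixed 270 → total 400.
  Any other capacity-feasible assignment to {W1, W4} ships for at least 130.
Compare {W1, W3}: its best feasible assignment gives total 451.
Compare {W1, W3, W4}: its best feasible assignment gives total 512.
Every other set of open sites that can feasibly serve all demand totals ≥ 451 even under its best assignment. Minimum: 400.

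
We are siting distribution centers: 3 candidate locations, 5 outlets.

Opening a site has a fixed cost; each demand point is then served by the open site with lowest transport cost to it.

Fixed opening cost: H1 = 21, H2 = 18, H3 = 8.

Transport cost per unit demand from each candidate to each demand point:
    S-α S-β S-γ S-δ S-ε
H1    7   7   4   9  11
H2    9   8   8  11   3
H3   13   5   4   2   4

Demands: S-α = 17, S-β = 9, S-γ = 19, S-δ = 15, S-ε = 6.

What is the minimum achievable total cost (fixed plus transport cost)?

323

Open {H1, H3}: assign each demand point to its cheapest open site.
  S-α→H1 17×7=119, S-β→H3 9×5=45, S-γ→H1 19×4=76, S-δ→H3 15×2=30, S-ε→H3 6×4=24
  transport cost 294, fixed 29 → total 323.
Compare {H1, H2, H3}: transport cost 288 + fixed 47 = 335.
Compare {H2, H3}: transport cost 322 + fixed 26 = 348.
Compare {H3}: transport cost 396 + fixed 8 = 404.
All other subsets cost ≥ 335. Minimum total cost: 323.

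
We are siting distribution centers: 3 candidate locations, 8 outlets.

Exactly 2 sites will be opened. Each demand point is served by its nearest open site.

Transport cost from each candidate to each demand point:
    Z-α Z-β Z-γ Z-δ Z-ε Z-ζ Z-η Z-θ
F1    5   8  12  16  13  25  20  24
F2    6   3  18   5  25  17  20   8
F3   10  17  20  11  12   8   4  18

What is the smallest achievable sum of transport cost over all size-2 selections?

Open {F2, F3}.
  Z-α→F2 6, Z-β→F2 3, Z-γ→F2 18, Z-δ→F2 5, Z-ε→F3 12, Z-ζ→F3 8, Z-η→F3 4, Z-θ→F2 8  ⇒ total 64.
Compare {F1, F3}: total 78.
Compare {F1, F2}: total 83.

64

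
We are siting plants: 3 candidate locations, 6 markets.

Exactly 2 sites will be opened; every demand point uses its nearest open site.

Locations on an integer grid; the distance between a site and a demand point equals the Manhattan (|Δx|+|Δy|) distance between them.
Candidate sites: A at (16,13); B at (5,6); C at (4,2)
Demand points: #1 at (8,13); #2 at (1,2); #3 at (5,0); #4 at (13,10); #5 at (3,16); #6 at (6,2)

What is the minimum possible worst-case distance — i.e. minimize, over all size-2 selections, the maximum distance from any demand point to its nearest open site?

Open {A, B}.
  Farthest demand point is #5 at distance 12 (to B); all others are ≤ 12.
With {B, C} the worst case is 12.
With {A, C} the worst case is 15.
No size-2 selection achieves below 12.

12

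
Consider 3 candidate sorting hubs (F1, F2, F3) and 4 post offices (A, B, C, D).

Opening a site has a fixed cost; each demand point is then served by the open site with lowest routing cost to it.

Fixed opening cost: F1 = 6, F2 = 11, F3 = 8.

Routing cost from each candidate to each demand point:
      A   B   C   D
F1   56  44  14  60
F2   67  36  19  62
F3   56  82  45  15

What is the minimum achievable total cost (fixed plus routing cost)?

143

Open {F1, F3}: assign each demand point to its cheapest open site.
  A→F1 56, B→F1 44, C→F1 14, D→F3 15
  routing cost 129, fixed 14 → total 143.
Compare {F2, F3}: routing cost 126 + fixed 19 = 145.
Compare {F1, F2, F3}: routing cost 121 + fixed 25 = 146.
Compare {F1}: routing cost 174 + fixed 6 = 180.
All other subsets cost ≥ 145. Minimum total cost: 143.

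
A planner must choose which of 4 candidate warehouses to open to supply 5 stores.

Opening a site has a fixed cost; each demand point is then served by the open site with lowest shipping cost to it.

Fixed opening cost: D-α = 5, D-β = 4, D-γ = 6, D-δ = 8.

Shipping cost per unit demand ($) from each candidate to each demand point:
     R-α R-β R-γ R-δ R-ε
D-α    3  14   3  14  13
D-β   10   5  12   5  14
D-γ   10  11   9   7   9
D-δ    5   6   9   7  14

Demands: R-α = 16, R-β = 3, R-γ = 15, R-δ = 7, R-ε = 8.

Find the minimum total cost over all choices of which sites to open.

230

Open {D-α, D-β, D-γ}: assign each demand point to its cheapest open site.
  R-α→D-α 16×3=48, R-β→D-β 3×5=15, R-γ→D-α 15×3=45, R-δ→D-β 7×5=35, R-ε→D-γ 8×9=72
  shipping cost 215, fixed 15 → total 230.
Compare {D-α, D-β, D-γ, D-δ}: shipping cost 215 + fixed 23 = 238.
Compare {D-α, D-γ, D-δ}: shipping cost 232 + fixed 19 = 251.
Compare {D-α, D-β}: shipping cost 247 + fixed 9 = 256.
All other subsets cost ≥ 238. Minimum total cost: 230.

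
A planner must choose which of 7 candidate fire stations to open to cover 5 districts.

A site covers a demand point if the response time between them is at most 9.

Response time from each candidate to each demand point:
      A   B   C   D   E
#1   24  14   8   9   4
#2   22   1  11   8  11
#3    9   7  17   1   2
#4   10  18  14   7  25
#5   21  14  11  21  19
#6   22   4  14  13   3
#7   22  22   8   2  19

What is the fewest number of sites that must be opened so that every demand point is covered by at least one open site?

Coverage sets (demand points within 9 of each site):
  #1: {C, D, E}
  #2: {B, D}
  #3: {A, B, D, E}
  #4: {D}
  #5: {}
  #6: {B, E}
  #7: {C, D}
No single site covers all 5 demand points.
But {#1, #3} covers everything, so the minimum is 2.

2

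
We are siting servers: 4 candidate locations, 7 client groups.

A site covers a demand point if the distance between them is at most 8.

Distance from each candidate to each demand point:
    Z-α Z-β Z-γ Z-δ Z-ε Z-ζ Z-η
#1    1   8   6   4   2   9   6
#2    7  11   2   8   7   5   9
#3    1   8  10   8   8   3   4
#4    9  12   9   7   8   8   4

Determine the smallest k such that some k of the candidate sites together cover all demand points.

2

Coverage sets (demand points within 8 of each site):
  #1: {Z-α, Z-β, Z-γ, Z-δ, Z-ε, Z-η}
  #2: {Z-α, Z-γ, Z-δ, Z-ε, Z-ζ}
  #3: {Z-α, Z-β, Z-δ, Z-ε, Z-ζ, Z-η}
  #4: {Z-δ, Z-ε, Z-ζ, Z-η}
No single site covers all 7 demand points.
But {#1, #2} covers everything, so the minimum is 2.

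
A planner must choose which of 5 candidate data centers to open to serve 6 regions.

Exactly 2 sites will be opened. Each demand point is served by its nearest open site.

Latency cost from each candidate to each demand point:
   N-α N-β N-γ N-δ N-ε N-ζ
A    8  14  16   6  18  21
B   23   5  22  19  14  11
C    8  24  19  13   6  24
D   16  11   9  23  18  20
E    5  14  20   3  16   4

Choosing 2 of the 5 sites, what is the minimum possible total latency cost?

Open {D, E}.
  N-α→E 5, N-β→D 11, N-γ→D 9, N-δ→E 3, N-ε→E 16, N-ζ→E 4  ⇒ total 48.
Compare {B, E}: total 51.
Compare {C, E}: total 51.
No size-2 selection does better; minimum is 48.

48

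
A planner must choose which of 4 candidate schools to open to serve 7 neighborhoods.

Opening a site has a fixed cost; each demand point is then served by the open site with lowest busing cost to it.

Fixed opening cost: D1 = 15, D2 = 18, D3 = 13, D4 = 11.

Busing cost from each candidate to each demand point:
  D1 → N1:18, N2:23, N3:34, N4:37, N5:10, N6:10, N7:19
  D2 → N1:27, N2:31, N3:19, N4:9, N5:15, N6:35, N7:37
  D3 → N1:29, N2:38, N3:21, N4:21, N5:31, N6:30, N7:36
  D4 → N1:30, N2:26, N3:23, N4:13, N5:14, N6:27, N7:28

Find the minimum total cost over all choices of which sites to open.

Open {D1, D2}: assign each demand point to its cheapest open site.
  N1→D1 18, N2→D1 23, N3→D2 19, N4→D2 9, N5→D1 10, N6→D1 10, N7→D1 19
  busing cost 108, fixed 33 → total 141.
Compare {D1, D4}: busing cost 116 + fixed 26 = 142.
Compare {D1, D3}: busing cost 122 + fixed 28 = 150.
Compare {D1, D2, D4}: busing cost 108 + fixed 44 = 152.
All other subsets cost ≥ 142. Minimum total cost: 141.

141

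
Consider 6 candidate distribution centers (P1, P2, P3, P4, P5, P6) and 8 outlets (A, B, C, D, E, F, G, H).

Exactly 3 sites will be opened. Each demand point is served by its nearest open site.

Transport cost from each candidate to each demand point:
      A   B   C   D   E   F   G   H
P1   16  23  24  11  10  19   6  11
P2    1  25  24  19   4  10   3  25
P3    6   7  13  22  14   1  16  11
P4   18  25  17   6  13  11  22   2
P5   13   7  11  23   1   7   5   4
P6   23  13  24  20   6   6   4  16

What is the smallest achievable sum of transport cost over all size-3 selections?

37

Open {P2, P3, P4}.
  A→P2 1, B→P3 7, C→P3 13, D→P4 6, E→P2 4, F→P3 1, G→P2 3, H→P4 2  ⇒ total 37.
Compare {P2, P4, P5}: total 38.
Compare {P3, P4, P5}: total 39.
No size-3 selection does better; minimum is 37.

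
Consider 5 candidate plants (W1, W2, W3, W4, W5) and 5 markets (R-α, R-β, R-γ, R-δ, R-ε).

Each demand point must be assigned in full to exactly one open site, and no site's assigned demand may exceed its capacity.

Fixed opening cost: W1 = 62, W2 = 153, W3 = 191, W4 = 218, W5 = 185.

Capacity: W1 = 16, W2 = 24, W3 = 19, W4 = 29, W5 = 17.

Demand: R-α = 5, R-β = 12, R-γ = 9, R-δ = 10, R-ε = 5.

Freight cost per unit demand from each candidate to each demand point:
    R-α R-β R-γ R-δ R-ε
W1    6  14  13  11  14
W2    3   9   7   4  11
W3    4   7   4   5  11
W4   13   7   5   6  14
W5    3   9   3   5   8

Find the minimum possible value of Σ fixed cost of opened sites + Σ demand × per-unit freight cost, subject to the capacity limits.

Open {W2, W3}; cheapest assignment that respects the capacities:
  W2 (cap 24, load 24): R-α, R-γ, R-δ — cost 5×3 + 9×7 + 10×4 = 118
  W3 (cap 19, load 17): R-β, R-ε — cost 12×7 + 5×11 = 139
  Shipping 257, fixed 344 → total 601.
  Any other capacity-feasible assignment to {W2, W3} ships for at least 257.
Compare {W2, W5}: its best feasible assignment gives total 604.
Compare {W2, W4}: its best feasible assignment gives total 610.
Every other set of open sites that can feasibly serve all demand totals ≥ 604 even under its best assignment. Minimum: 601.

601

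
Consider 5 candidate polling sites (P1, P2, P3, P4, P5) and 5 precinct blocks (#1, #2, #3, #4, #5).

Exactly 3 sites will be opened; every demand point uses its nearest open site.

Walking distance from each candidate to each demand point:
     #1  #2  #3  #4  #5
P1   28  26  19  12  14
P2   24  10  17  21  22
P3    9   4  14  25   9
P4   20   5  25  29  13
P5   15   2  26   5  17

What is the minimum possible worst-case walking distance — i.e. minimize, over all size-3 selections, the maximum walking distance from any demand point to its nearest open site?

14

Open {P1, P2, P3}.
  Farthest demand point is #3 at walking distance 14 (to P3); all others are ≤ 14.
With {P1, P3, P4} the worst case is 14.
With {P1, P3, P5} the worst case is 14.
No size-3 selection achieves below 14.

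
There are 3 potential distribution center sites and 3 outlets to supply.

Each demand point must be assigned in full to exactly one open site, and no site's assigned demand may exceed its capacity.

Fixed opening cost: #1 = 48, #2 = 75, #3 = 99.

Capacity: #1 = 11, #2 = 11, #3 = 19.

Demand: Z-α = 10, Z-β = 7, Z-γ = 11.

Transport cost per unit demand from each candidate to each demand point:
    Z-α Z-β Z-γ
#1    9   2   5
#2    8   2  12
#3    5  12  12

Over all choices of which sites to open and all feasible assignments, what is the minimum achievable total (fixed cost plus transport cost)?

336

Open {#1, #3}; cheapest assignment that respects the capacities:
  #1 (cap 11, load 11): Z-γ — cost 11×5 = 55
  #3 (cap 19, load 17): Z-α, Z-β — cost 10×5 + 7×12 = 134
  Shipping 189, fixed 147 → total 336.
  Any other capacity-feasible assignment to {#1, #3} ships for at least 189.
Compare {#1, #2, #3}: its best feasible assignment gives total 341.
Compare {#2, #3}: its best feasible assignment gives total 440.
Every other set of open sites that can feasibly serve all demand totals ≥ 341 even under its best assignment. Minimum: 336.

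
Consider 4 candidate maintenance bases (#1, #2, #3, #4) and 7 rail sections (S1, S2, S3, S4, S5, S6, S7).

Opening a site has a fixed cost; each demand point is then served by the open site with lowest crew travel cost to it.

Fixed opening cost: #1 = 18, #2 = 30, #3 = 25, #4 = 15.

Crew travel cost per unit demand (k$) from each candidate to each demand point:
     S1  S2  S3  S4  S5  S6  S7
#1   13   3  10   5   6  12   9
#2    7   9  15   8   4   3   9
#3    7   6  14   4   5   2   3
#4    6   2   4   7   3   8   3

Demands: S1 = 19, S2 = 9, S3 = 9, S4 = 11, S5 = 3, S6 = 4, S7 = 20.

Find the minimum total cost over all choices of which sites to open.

Open {#3, #4}: assign each demand point to its cheapest open site.
  S1→#4 19×6=114, S2→#4 9×2=18, S3→#4 9×4=36, S4→#3 11×4=44, S5→#4 3×3=9, S6→#3 4×2=8, S7→#3 20×3=60
  crew travel cost 289, fixed 40 → total 329.
Compare {#1, #3, #4}: crew travel cost 289 + fixed 58 = 347.
Compare {#1, #4}: crew travel cost 324 + fixed 33 = 357.
Compare {#2, #3, #4}: crew travel cost 289 + fixed 70 = 359.
All other subsets cost ≥ 347. Minimum total cost: 329.

329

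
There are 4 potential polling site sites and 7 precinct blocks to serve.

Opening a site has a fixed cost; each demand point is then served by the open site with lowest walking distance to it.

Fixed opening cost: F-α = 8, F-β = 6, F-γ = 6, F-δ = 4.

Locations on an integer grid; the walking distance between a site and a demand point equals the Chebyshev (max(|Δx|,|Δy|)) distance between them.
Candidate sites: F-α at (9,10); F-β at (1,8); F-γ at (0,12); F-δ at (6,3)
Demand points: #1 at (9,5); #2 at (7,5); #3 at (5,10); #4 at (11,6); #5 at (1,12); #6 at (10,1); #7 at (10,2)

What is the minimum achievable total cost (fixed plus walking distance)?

34

Open {F-γ, F-δ}: assign each demand point to its cheapest open site.
  #1→F-δ 3, #2→F-δ 2, #3→F-γ 5, #4→F-δ 5, #5→F-γ 1, #6→F-δ 4, #7→F-δ 4
  walking distance 24, fixed 10 → total 34.
Compare {F-β, F-δ}: walking distance 26 + fixed 10 = 36.
Compare {F-δ}: walking distance 34 + fixed 4 = 38.
Compare {F-β, F-γ, F-δ}: walking distance 23 + fixed 16 = 39.
All other subsets cost ≥ 36. Minimum total cost: 34.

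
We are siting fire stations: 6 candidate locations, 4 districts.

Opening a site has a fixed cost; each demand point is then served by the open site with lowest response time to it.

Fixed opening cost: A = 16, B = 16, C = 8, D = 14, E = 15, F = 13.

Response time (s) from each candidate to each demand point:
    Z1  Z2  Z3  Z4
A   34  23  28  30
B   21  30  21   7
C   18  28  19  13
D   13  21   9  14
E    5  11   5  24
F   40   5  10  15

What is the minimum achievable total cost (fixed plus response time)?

Open {C, E}: assign each demand point to its cheapest open site.
  Z1→E 5, Z2→E 11, Z3→E 5, Z4→C 13
  response time 34, fixed 23 → total 57.
Compare {E, F}: response time 30 + fixed 28 = 58.
Compare {B, E}: response time 28 + fixed 31 = 59.
Compare {E}: response time 45 + fixed 15 = 60.
All other subsets cost ≥ 58. Minimum total cost: 57.

57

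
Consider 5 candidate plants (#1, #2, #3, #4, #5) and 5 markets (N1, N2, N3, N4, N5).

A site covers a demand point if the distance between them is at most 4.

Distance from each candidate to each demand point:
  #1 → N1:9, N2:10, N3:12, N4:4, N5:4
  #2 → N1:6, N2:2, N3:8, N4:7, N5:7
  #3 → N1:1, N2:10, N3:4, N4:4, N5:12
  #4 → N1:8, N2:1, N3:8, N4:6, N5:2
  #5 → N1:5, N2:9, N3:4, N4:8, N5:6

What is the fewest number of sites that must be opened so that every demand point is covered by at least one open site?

Coverage sets (demand points within 4 of each site):
  #1: {N4, N5}
  #2: {N2}
  #3: {N1, N3, N4}
  #4: {N2, N5}
  #5: {N3}
No single site covers all 5 demand points.
But {#3, #4} covers everything, so the minimum is 2.

2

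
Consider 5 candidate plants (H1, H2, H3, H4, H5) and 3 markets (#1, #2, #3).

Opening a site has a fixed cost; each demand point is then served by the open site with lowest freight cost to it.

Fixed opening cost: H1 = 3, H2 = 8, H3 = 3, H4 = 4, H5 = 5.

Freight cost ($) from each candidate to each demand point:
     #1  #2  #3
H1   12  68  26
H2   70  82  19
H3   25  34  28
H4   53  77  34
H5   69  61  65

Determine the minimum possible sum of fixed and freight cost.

78

Open {H1, H3}: assign each demand point to its cheapest open site.
  #1→H1 12, #2→H3 34, #3→H1 26
  freight cost 72, fixed 6 → total 78.
Compare {H1, H2, H3}: freight cost 65 + fixed 14 = 79.
Compare {H1, H3, H4}: freight cost 72 + fixed 10 = 82.
Compare {H1, H3, H5}: freight cost 72 + fixed 11 = 83.
All other subsets cost ≥ 79. Minimum total cost: 78.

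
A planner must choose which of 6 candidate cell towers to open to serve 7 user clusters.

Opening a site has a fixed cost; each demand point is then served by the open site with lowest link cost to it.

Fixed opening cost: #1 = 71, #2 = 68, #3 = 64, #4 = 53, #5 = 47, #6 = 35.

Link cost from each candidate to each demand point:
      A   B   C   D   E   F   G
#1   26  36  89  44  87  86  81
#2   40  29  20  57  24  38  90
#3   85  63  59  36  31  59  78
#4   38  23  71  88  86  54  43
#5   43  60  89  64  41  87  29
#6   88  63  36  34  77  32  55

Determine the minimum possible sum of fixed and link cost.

337

Open {#2, #6}: assign each demand point to its cheapest open site.
  A→#2 40, B→#2 29, C→#2 20, D→#6 34, E→#2 24, F→#6 32, G→#6 55
  link cost 234, fixed 103 → total 337.
Compare {#2, #5}: link cost 237 + fixed 115 = 352.
Compare {#5, #6}: link cost 275 + fixed 82 = 357.
Compare {#2, #5, #6}: link cost 208 + fixed 150 = 358.
All other subsets cost ≥ 352. Minimum total cost: 337.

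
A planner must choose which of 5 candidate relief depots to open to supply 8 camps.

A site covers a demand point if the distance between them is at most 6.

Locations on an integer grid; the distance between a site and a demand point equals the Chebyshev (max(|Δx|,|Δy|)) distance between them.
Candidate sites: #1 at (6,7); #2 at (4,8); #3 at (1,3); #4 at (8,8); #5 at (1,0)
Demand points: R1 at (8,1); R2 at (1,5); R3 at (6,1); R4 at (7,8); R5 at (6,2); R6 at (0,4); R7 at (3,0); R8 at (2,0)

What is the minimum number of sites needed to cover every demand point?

Coverage sets (demand points within 6 of each site):
  #1: {R1, R2, R3, R4, R5, R6}
  #2: {R2, R4, R5, R6}
  #3: {R2, R3, R4, R5, R6, R7, R8}
  #4: {R4, R5}
  #5: {R2, R3, R5, R6, R7, R8}
No single site covers all 8 demand points.
But {#1, #3} covers everything, so the minimum is 2.

2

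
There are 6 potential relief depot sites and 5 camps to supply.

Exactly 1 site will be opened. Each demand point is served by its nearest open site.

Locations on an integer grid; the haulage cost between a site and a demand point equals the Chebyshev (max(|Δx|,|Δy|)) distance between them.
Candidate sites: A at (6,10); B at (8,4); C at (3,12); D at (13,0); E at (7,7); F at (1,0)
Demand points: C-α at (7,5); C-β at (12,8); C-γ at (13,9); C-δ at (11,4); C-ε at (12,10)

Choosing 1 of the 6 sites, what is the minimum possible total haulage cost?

19

Open {B}.
  C-α→B 1, C-β→B 4, C-γ→B 5, C-δ→B 3, C-ε→B 6  ⇒ total 19.
Compare {E}: total 22.
Compare {A}: total 30.
No size-1 selection does better; minimum is 19.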